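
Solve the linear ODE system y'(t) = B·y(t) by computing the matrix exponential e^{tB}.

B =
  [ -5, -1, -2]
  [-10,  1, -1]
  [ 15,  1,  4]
e^{tB} =
  [5*t^2/2 - 5*t + 1, t^2 - t, 3*t^2/2 - 2*t]
  [25*t^2/2 - 10*t, 5*t^2 + t + 1, 15*t^2/2 - t]
  [-25*t^2/2 + 15*t, -5*t^2 + t, -15*t^2/2 + 4*t + 1]

Strategy: write B = P · J · P⁻¹ where J is a Jordan canonical form, so e^{tB} = P · e^{tJ} · P⁻¹, and e^{tJ} can be computed block-by-block.

B has Jordan form
J =
  [0, 1, 0]
  [0, 0, 1]
  [0, 0, 0]
(up to reordering of blocks).

Per-block formulas:
  For a 3×3 Jordan block J_3(0): exp(t · J_3(0)) = e^(0t)·(I + t·N + (t^2/2)·N^2), where N is the 3×3 nilpotent shift.

After assembling e^{tJ} and conjugating by P, we get:

e^{tB} =
  [5*t^2/2 - 5*t + 1, t^2 - t, 3*t^2/2 - 2*t]
  [25*t^2/2 - 10*t, 5*t^2 + t + 1, 15*t^2/2 - t]
  [-25*t^2/2 + 15*t, -5*t^2 + t, -15*t^2/2 + 4*t + 1]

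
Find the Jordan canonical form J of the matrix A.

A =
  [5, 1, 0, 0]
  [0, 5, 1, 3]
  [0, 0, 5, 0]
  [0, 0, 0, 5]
J_3(5) ⊕ J_1(5)

The characteristic polynomial is
  det(x·I − A) = x^4 - 20*x^3 + 150*x^2 - 500*x + 625 = (x - 5)^4

Eigenvalues and multiplicities (the geometric multiplicity of λ is n − rank(A − λI), which equals the number of Jordan blocks for λ):
  λ = 5: algebraic multiplicity = 4, geometric multiplicity = 2

Determining the block sizes for each eigenvalue:
  λ = 5: with am = 4 and gm = 2, the partition is not yet determined (e.g. several partitions of 4 into 2 parts exist). Let N = A − (5)·I. Computing rank(N^1) = 2, rank(N^2) = 1, rank(N^3) = 0; the number of blocks of size ≥ j is rank(N^{j−1}) − rank(N^j), giving [2, 1, 1]. So we have 1 block(s) of size 3, 1 block(s) of size 1 → block sizes [3, 1]

Assembling the blocks gives a Jordan form
J =
  [5, 1, 0, 0]
  [0, 5, 1, 0]
  [0, 0, 5, 0]
  [0, 0, 0, 5]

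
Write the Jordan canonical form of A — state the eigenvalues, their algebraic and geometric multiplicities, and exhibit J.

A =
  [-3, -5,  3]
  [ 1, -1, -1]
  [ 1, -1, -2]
J_3(-2)

The characteristic polynomial is
  det(x·I − A) = x^3 + 6*x^2 + 12*x + 8 = (x + 2)^3

Eigenvalues and multiplicities (the geometric multiplicity of λ is n − rank(A − λI), which equals the number of Jordan blocks for λ):
  λ = -2: algebraic multiplicity = 3, geometric multiplicity = 1

Determining the block sizes for each eigenvalue:
  λ = -2: one block (gm = 1), so the single block has size am = 3 → block sizes [3]

Assembling the blocks gives a Jordan form
J =
  [-2,  1,  0]
  [ 0, -2,  1]
  [ 0,  0, -2]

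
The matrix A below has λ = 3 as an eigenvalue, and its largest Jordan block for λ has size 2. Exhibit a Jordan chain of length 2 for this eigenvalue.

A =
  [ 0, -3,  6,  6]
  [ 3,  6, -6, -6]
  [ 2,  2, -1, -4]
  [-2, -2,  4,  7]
A Jordan chain for λ = 3 of length 2:
v_1 = (-3, 3, 2, -2)ᵀ
v_2 = (1, 0, 0, 0)ᵀ

Let N = A − (3)·I. We want v_2 with N^2 v_2 = 0 but N^1 v_2 ≠ 0; then v_{j-1} := N · v_j for j = 2, …, 2.

Pick v_2 = (1, 0, 0, 0)ᵀ.
Then v_1 = N · v_2 = (-3, 3, 2, -2)ᵀ.

Sanity check: (A − (3)·I) v_1 = (0, 0, 0, 0)ᵀ = 0. ✓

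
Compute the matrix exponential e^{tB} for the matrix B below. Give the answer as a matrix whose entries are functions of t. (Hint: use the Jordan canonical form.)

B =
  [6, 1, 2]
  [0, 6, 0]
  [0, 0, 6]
e^{tB} =
  [exp(6*t), t*exp(6*t), 2*t*exp(6*t)]
  [0, exp(6*t), 0]
  [0, 0, exp(6*t)]

Strategy: write B = P · J · P⁻¹ where J is a Jordan canonical form, so e^{tB} = P · e^{tJ} · P⁻¹, and e^{tJ} can be computed block-by-block.

B has Jordan form
J =
  [6, 1, 0]
  [0, 6, 0]
  [0, 0, 6]
(up to reordering of blocks).

Per-block formulas:
  For a 1×1 block at λ = 6: exp(t · [6]) = [e^(6t)].
  For a 2×2 Jordan block J_2(6): exp(t · J_2(6)) = e^(6t)·(I + t·N), where N is the 2×2 nilpotent shift.

After assembling e^{tJ} and conjugating by P, we get:

e^{tB} =
  [exp(6*t), t*exp(6*t), 2*t*exp(6*t)]
  [0, exp(6*t), 0]
  [0, 0, exp(6*t)]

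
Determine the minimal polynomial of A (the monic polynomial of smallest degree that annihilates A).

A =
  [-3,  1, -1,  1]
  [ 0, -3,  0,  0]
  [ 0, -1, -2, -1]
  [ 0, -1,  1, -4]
x^2 + 6*x + 9

The characteristic polynomial is χ_A(x) = (x + 3)^4, so the eigenvalues are known. The minimal polynomial is
  m_A(x) = Π_λ (x − λ)^{k_λ}
where k_λ is the size of the *largest* Jordan block for λ (equivalently, the smallest k with (A − λI)^k v = 0 for every generalised eigenvector v of λ).

  λ = -3: largest Jordan block has size 2, contributing (x + 3)^2

So m_A(x) = (x + 3)^2 = x^2 + 6*x + 9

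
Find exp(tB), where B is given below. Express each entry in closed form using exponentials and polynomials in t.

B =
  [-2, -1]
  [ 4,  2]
e^{tB} =
  [1 - 2*t, -t]
  [4*t, 2*t + 1]

Strategy: write B = P · J · P⁻¹ where J is a Jordan canonical form, so e^{tB} = P · e^{tJ} · P⁻¹, and e^{tJ} can be computed block-by-block.

B has Jordan form
J =
  [0, 1]
  [0, 0]
(up to reordering of blocks).

Per-block formulas:
  For a 2×2 Jordan block J_2(0): exp(t · J_2(0)) = e^(0t)·(I + t·N), where N is the 2×2 nilpotent shift.

After assembling e^{tJ} and conjugating by P, we get:

e^{tB} =
  [1 - 2*t, -t]
  [4*t, 2*t + 1]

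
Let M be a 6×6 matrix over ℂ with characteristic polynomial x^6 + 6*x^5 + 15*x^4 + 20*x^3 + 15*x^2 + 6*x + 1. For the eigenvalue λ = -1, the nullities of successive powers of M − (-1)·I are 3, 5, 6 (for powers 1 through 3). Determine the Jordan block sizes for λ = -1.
Block sizes for λ = -1: [3, 2, 1]

From the dimensions of kernels of powers, the number of Jordan blocks of size at least j is d_j − d_{j−1} where d_j = dim ker(N^j) (with d_0 = 0). Computing the differences gives [3, 2, 1].
The number of blocks of size exactly k is (#blocks of size ≥ k) − (#blocks of size ≥ k + 1), so the partition is: 1 block(s) of size 1, 1 block(s) of size 2, 1 block(s) of size 3.
In nonincreasing order the block sizes are [3, 2, 1].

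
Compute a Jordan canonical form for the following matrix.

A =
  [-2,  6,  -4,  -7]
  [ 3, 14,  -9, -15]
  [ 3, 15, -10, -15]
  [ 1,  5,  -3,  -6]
J_3(-1) ⊕ J_1(-1)

The characteristic polynomial is
  det(x·I − A) = x^4 + 4*x^3 + 6*x^2 + 4*x + 1 = (x + 1)^4

Eigenvalues and multiplicities (the geometric multiplicity of λ is n − rank(A − λI), which equals the number of Jordan blocks for λ):
  λ = -1: algebraic multiplicity = 4, geometric multiplicity = 2

Determining the block sizes for each eigenvalue:
  λ = -1: with am = 4 and gm = 2, the partition is not yet determined (e.g. several partitions of 4 into 2 parts exist). Let N = A − (-1)·I. Computing rank(N^1) = 2, rank(N^2) = 1, rank(N^3) = 0; the number of blocks of size ≥ j is rank(N^{j−1}) − rank(N^j), giving [2, 1, 1]. So we have 1 block(s) of size 3, 1 block(s) of size 1 → block sizes [3, 1]

Assembling the blocks gives a Jordan form
J =
  [-1,  1,  0,  0]
  [ 0, -1,  1,  0]
  [ 0,  0, -1,  0]
  [ 0,  0,  0, -1]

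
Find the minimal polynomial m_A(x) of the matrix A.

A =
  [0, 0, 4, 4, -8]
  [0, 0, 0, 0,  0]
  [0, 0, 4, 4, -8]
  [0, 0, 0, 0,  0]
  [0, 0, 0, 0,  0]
x^2 - 4*x

The characteristic polynomial is χ_A(x) = x^4*(x - 4), so the eigenvalues are known. The minimal polynomial is
  m_A(x) = Π_λ (x − λ)^{k_λ}
where k_λ is the size of the *largest* Jordan block for λ (equivalently, the smallest k with (A − λI)^k v = 0 for every generalised eigenvector v of λ).

  λ = 0: largest Jordan block has size 1, contributing (x − 0)
  λ = 4: largest Jordan block has size 1, contributing (x − 4)

So m_A(x) = x*(x - 4) = x^2 - 4*x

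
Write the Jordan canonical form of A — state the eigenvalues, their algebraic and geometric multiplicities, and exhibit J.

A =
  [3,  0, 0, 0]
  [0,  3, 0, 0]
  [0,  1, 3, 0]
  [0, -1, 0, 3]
J_2(3) ⊕ J_1(3) ⊕ J_1(3)

The characteristic polynomial is
  det(x·I − A) = x^4 - 12*x^3 + 54*x^2 - 108*x + 81 = (x - 3)^4

Eigenvalues and multiplicities (the geometric multiplicity of λ is n − rank(A − λI), which equals the number of Jordan blocks for λ):
  λ = 3: algebraic multiplicity = 4, geometric multiplicity = 3

Determining the block sizes for each eigenvalue:
  λ = 3: 3 blocks summing to 4 forces exactly one block of size 2 and the rest size 1 → block sizes [2, 1, 1]

Assembling the blocks gives a Jordan form
J =
  [3, 1, 0, 0]
  [0, 3, 0, 0]
  [0, 0, 3, 0]
  [0, 0, 0, 3]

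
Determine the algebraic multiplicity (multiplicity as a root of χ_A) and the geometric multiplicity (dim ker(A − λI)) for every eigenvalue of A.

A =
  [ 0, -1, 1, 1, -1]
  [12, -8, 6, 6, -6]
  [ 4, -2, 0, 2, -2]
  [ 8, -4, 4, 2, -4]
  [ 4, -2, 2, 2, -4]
λ = -2: alg = 5, geom = 4

Step 1 — factor the characteristic polynomial to read off the algebraic multiplicities:
  χ_A(x) = (x + 2)^5

Step 2 — compute geometric multiplicities via the rank-nullity identity g(λ) = n − rank(A − λI):
  rank(A − (-2)·I) = 1, so dim ker(A − (-2)·I) = n − 1 = 4

Summary:
  λ = -2: algebraic multiplicity = 5, geometric multiplicity = 4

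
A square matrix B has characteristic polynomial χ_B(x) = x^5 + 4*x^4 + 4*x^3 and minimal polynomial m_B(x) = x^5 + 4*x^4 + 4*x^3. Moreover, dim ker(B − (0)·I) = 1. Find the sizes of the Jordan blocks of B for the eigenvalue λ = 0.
Block sizes for λ = 0: [3]

Step 1 — from the characteristic polynomial, algebraic multiplicity of λ = 0 is 3. From dim ker(B − (0)·I) = 1, there are exactly 1 Jordan blocks for λ = 0.
Step 2 — from the minimal polynomial, the factor (x − 0)^3 tells us the largest block for λ = 0 has size 3.
Step 3 — with total size 3, 1 blocks, and largest block 3, the block sizes (in nonincreasing order) are [3].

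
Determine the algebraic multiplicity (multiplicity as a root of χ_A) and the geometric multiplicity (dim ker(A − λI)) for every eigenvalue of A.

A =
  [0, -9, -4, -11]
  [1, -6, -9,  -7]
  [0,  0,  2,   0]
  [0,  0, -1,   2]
λ = -3: alg = 2, geom = 1; λ = 2: alg = 2, geom = 1

Step 1 — factor the characteristic polynomial to read off the algebraic multiplicities:
  χ_A(x) = (x - 2)^2*(x + 3)^2

Step 2 — compute geometric multiplicities via the rank-nullity identity g(λ) = n − rank(A − λI):
  rank(A − (-3)·I) = 3, so dim ker(A − (-3)·I) = n − 3 = 1
  rank(A − (2)·I) = 3, so dim ker(A − (2)·I) = n − 3 = 1

Summary:
  λ = -3: algebraic multiplicity = 2, geometric multiplicity = 1
  λ = 2: algebraic multiplicity = 2, geometric multiplicity = 1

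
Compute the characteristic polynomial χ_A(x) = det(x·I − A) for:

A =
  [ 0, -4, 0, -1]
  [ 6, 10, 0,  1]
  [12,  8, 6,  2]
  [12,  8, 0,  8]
x^4 - 24*x^3 + 216*x^2 - 864*x + 1296

Expanding det(x·I − A) (e.g. by cofactor expansion or by noting that A is similar to its Jordan form J, which has the same characteristic polynomial as A) gives
  χ_A(x) = x^4 - 24*x^3 + 216*x^2 - 864*x + 1296
which factors as (x - 6)^4. The eigenvalues (with algebraic multiplicities) are λ = 6 with multiplicity 4.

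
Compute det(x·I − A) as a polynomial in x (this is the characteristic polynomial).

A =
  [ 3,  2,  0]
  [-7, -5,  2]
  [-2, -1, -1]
x^3 + 3*x^2 + 3*x + 1

Expanding det(x·I − A) (e.g. by cofactor expansion or by noting that A is similar to its Jordan form J, which has the same characteristic polynomial as A) gives
  χ_A(x) = x^3 + 3*x^2 + 3*x + 1
which factors as (x + 1)^3. The eigenvalues (with algebraic multiplicities) are λ = -1 with multiplicity 3.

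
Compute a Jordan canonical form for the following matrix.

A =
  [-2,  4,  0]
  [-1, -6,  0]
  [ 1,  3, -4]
J_3(-4)

The characteristic polynomial is
  det(x·I − A) = x^3 + 12*x^2 + 48*x + 64 = (x + 4)^3

Eigenvalues and multiplicities (the geometric multiplicity of λ is n − rank(A − λI), which equals the number of Jordan blocks for λ):
  λ = -4: algebraic multiplicity = 3, geometric multiplicity = 1

Determining the block sizes for each eigenvalue:
  λ = -4: one block (gm = 1), so the single block has size am = 3 → block sizes [3]

Assembling the blocks gives a Jordan form
J =
  [-4,  1,  0]
  [ 0, -4,  1]
  [ 0,  0, -4]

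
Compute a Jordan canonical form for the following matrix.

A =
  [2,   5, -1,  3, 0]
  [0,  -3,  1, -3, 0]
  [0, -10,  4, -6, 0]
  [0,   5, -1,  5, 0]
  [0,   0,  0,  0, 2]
J_2(2) ⊕ J_1(2) ⊕ J_1(2) ⊕ J_1(2)

The characteristic polynomial is
  det(x·I − A) = x^5 - 10*x^4 + 40*x^3 - 80*x^2 + 80*x - 32 = (x - 2)^5

Eigenvalues and multiplicities (the geometric multiplicity of λ is n − rank(A − λI), which equals the number of Jordan blocks for λ):
  λ = 2: algebraic multiplicity = 5, geometric multiplicity = 4

Determining the block sizes for each eigenvalue:
  λ = 2: 4 blocks summing to 5 forces exactly one block of size 2 and the rest size 1 → block sizes [2, 1, 1, 1]

Assembling the blocks gives a Jordan form
J =
  [2, 1, 0, 0, 0]
  [0, 2, 0, 0, 0]
  [0, 0, 2, 0, 0]
  [0, 0, 0, 2, 0]
  [0, 0, 0, 0, 2]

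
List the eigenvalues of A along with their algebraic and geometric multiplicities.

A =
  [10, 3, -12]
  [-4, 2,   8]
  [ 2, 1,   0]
λ = 4: alg = 3, geom = 2

Step 1 — factor the characteristic polynomial to read off the algebraic multiplicities:
  χ_A(x) = (x - 4)^3

Step 2 — compute geometric multiplicities via the rank-nullity identity g(λ) = n − rank(A − λI):
  rank(A − (4)·I) = 1, so dim ker(A − (4)·I) = n − 1 = 2

Summary:
  λ = 4: algebraic multiplicity = 3, geometric multiplicity = 2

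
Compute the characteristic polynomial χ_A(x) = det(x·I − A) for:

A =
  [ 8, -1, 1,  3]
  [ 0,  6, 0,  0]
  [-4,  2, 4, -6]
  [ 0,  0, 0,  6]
x^4 - 24*x^3 + 216*x^2 - 864*x + 1296

Expanding det(x·I − A) (e.g. by cofactor expansion or by noting that A is similar to its Jordan form J, which has the same characteristic polynomial as A) gives
  χ_A(x) = x^4 - 24*x^3 + 216*x^2 - 864*x + 1296
which factors as (x - 6)^4. The eigenvalues (with algebraic multiplicities) are λ = 6 with multiplicity 4.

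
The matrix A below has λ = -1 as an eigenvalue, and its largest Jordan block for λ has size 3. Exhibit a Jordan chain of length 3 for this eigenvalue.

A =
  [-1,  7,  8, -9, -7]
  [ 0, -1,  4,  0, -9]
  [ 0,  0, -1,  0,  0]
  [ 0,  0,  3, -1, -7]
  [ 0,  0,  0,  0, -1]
A Jordan chain for λ = -1 of length 3:
v_1 = (1, 0, 0, 0, 0)ᵀ
v_2 = (8, 4, 0, 3, 0)ᵀ
v_3 = (0, 0, 1, 0, 0)ᵀ

Let N = A − (-1)·I. We want v_3 with N^3 v_3 = 0 but N^2 v_3 ≠ 0; then v_{j-1} := N · v_j for j = 3, …, 2.

Pick v_3 = (0, 0, 1, 0, 0)ᵀ.
Then v_2 = N · v_3 = (8, 4, 0, 3, 0)ᵀ.
Then v_1 = N · v_2 = (1, 0, 0, 0, 0)ᵀ.

Sanity check: (A − (-1)·I) v_1 = (0, 0, 0, 0, 0)ᵀ = 0. ✓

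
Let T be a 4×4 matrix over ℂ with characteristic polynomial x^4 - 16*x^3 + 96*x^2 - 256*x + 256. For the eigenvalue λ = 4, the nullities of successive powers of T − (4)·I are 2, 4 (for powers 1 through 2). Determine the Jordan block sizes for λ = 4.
Block sizes for λ = 4: [2, 2]

From the dimensions of kernels of powers, the number of Jordan blocks of size at least j is d_j − d_{j−1} where d_j = dim ker(N^j) (with d_0 = 0). Computing the differences gives [2, 2].
The number of blocks of size exactly k is (#blocks of size ≥ k) − (#blocks of size ≥ k + 1), so the partition is: 2 block(s) of size 2.
In nonincreasing order the block sizes are [2, 2].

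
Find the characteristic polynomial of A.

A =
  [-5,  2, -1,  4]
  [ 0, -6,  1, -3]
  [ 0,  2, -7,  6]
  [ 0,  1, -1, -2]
x^4 + 20*x^3 + 150*x^2 + 500*x + 625

Expanding det(x·I − A) (e.g. by cofactor expansion or by noting that A is similar to its Jordan form J, which has the same characteristic polynomial as A) gives
  χ_A(x) = x^4 + 20*x^3 + 150*x^2 + 500*x + 625
which factors as (x + 5)^4. The eigenvalues (with algebraic multiplicities) are λ = -5 with multiplicity 4.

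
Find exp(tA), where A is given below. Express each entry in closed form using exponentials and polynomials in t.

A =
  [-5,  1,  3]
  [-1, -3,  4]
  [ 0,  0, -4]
e^{tA} =
  [-t*exp(-4*t) + exp(-4*t), t*exp(-4*t), t^2*exp(-4*t)/2 + 3*t*exp(-4*t)]
  [-t*exp(-4*t), t*exp(-4*t) + exp(-4*t), t^2*exp(-4*t)/2 + 4*t*exp(-4*t)]
  [0, 0, exp(-4*t)]

Strategy: write A = P · J · P⁻¹ where J is a Jordan canonical form, so e^{tA} = P · e^{tJ} · P⁻¹, and e^{tJ} can be computed block-by-block.

A has Jordan form
J =
  [-4,  1,  0]
  [ 0, -4,  1]
  [ 0,  0, -4]
(up to reordering of blocks).

Per-block formulas:
  For a 3×3 Jordan block J_3(-4): exp(t · J_3(-4)) = e^(-4t)·(I + t·N + (t^2/2)·N^2), where N is the 3×3 nilpotent shift.

After assembling e^{tJ} and conjugating by P, we get:

e^{tA} =
  [-t*exp(-4*t) + exp(-4*t), t*exp(-4*t), t^2*exp(-4*t)/2 + 3*t*exp(-4*t)]
  [-t*exp(-4*t), t*exp(-4*t) + exp(-4*t), t^2*exp(-4*t)/2 + 4*t*exp(-4*t)]
  [0, 0, exp(-4*t)]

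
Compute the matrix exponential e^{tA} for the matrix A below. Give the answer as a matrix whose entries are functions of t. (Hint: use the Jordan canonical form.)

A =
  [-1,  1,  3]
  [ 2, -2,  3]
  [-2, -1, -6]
e^{tA} =
  [2*t*exp(-3*t) + exp(-3*t), t*exp(-3*t), 3*t*exp(-3*t)]
  [2*t*exp(-3*t), t*exp(-3*t) + exp(-3*t), 3*t*exp(-3*t)]
  [-2*t*exp(-3*t), -t*exp(-3*t), -3*t*exp(-3*t) + exp(-3*t)]

Strategy: write A = P · J · P⁻¹ where J is a Jordan canonical form, so e^{tA} = P · e^{tJ} · P⁻¹, and e^{tJ} can be computed block-by-block.

A has Jordan form
J =
  [-3,  1,  0]
  [ 0, -3,  0]
  [ 0,  0, -3]
(up to reordering of blocks).

Per-block formulas:
  For a 2×2 Jordan block J_2(-3): exp(t · J_2(-3)) = e^(-3t)·(I + t·N), where N is the 2×2 nilpotent shift.
  For a 1×1 block at λ = -3: exp(t · [-3]) = [e^(-3t)].

After assembling e^{tJ} and conjugating by P, we get:

e^{tA} =
  [2*t*exp(-3*t) + exp(-3*t), t*exp(-3*t), 3*t*exp(-3*t)]
  [2*t*exp(-3*t), t*exp(-3*t) + exp(-3*t), 3*t*exp(-3*t)]
  [-2*t*exp(-3*t), -t*exp(-3*t), -3*t*exp(-3*t) + exp(-3*t)]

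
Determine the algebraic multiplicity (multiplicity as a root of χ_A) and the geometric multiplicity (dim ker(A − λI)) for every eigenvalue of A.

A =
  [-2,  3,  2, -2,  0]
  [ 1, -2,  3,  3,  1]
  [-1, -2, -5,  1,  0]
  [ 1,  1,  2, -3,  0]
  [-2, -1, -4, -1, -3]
λ = -3: alg = 5, geom = 2

Step 1 — factor the characteristic polynomial to read off the algebraic multiplicities:
  χ_A(x) = (x + 3)^5

Step 2 — compute geometric multiplicities via the rank-nullity identity g(λ) = n − rank(A − λI):
  rank(A − (-3)·I) = 3, so dim ker(A − (-3)·I) = n − 3 = 2

Summary:
  λ = -3: algebraic multiplicity = 5, geometric multiplicity = 2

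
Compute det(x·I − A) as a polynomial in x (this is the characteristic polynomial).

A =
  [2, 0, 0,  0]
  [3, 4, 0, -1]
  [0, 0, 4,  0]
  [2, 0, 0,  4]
x^4 - 14*x^3 + 72*x^2 - 160*x + 128

Expanding det(x·I − A) (e.g. by cofactor expansion or by noting that A is similar to its Jordan form J, which has the same characteristic polynomial as A) gives
  χ_A(x) = x^4 - 14*x^3 + 72*x^2 - 160*x + 128
which factors as (x - 4)^3*(x - 2). The eigenvalues (with algebraic multiplicities) are λ = 2 with multiplicity 1, λ = 4 with multiplicity 3.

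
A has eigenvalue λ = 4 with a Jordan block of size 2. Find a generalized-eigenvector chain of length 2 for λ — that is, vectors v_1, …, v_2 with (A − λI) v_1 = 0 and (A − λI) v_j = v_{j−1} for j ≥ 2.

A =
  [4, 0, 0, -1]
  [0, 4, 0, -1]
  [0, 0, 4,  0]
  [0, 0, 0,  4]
A Jordan chain for λ = 4 of length 2:
v_1 = (-1, -1, 0, 0)ᵀ
v_2 = (0, 0, 0, 1)ᵀ

Let N = A − (4)·I. We want v_2 with N^2 v_2 = 0 but N^1 v_2 ≠ 0; then v_{j-1} := N · v_j for j = 2, …, 2.

Pick v_2 = (0, 0, 0, 1)ᵀ.
Then v_1 = N · v_2 = (-1, -1, 0, 0)ᵀ.

Sanity check: (A − (4)·I) v_1 = (0, 0, 0, 0)ᵀ = 0. ✓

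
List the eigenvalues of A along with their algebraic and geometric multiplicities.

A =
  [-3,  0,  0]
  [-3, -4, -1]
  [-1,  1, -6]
λ = -5: alg = 2, geom = 1; λ = -3: alg = 1, geom = 1

Step 1 — factor the characteristic polynomial to read off the algebraic multiplicities:
  χ_A(x) = (x + 3)*(x + 5)^2

Step 2 — compute geometric multiplicities via the rank-nullity identity g(λ) = n − rank(A − λI):
  rank(A − (-5)·I) = 2, so dim ker(A − (-5)·I) = n − 2 = 1
  rank(A − (-3)·I) = 2, so dim ker(A − (-3)·I) = n − 2 = 1

Summary:
  λ = -5: algebraic multiplicity = 2, geometric multiplicity = 1
  λ = -3: algebraic multiplicity = 1, geometric multiplicity = 1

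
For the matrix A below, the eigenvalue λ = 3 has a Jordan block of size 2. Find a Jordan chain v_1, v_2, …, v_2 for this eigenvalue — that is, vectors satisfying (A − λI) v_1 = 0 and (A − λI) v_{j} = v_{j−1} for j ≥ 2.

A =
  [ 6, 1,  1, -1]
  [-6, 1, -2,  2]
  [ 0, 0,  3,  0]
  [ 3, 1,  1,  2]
A Jordan chain for λ = 3 of length 2:
v_1 = (3, -6, 0, 3)ᵀ
v_2 = (1, 0, 0, 0)ᵀ

Let N = A − (3)·I. We want v_2 with N^2 v_2 = 0 but N^1 v_2 ≠ 0; then v_{j-1} := N · v_j for j = 2, …, 2.

Pick v_2 = (1, 0, 0, 0)ᵀ.
Then v_1 = N · v_2 = (3, -6, 0, 3)ᵀ.

Sanity check: (A − (3)·I) v_1 = (0, 0, 0, 0)ᵀ = 0. ✓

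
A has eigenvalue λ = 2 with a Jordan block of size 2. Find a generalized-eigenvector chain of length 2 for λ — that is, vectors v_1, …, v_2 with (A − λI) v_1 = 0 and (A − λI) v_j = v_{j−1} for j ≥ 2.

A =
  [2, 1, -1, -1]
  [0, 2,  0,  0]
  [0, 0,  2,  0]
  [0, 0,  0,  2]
A Jordan chain for λ = 2 of length 2:
v_1 = (1, 0, 0, 0)ᵀ
v_2 = (0, 1, 0, 0)ᵀ

Let N = A − (2)·I. We want v_2 with N^2 v_2 = 0 but N^1 v_2 ≠ 0; then v_{j-1} := N · v_j for j = 2, …, 2.

Pick v_2 = (0, 1, 0, 0)ᵀ.
Then v_1 = N · v_2 = (1, 0, 0, 0)ᵀ.

Sanity check: (A − (2)·I) v_1 = (0, 0, 0, 0)ᵀ = 0. ✓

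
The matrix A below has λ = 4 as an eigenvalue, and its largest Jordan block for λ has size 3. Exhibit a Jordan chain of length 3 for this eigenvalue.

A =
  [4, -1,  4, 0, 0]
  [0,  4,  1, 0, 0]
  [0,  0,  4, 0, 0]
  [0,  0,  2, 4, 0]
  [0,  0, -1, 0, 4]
A Jordan chain for λ = 4 of length 3:
v_1 = (-1, 0, 0, 0, 0)ᵀ
v_2 = (4, 1, 0, 2, -1)ᵀ
v_3 = (0, 0, 1, 0, 0)ᵀ

Let N = A − (4)·I. We want v_3 with N^3 v_3 = 0 but N^2 v_3 ≠ 0; then v_{j-1} := N · v_j for j = 3, …, 2.

Pick v_3 = (0, 0, 1, 0, 0)ᵀ.
Then v_2 = N · v_3 = (4, 1, 0, 2, -1)ᵀ.
Then v_1 = N · v_2 = (-1, 0, 0, 0, 0)ᵀ.

Sanity check: (A − (4)·I) v_1 = (0, 0, 0, 0, 0)ᵀ = 0. ✓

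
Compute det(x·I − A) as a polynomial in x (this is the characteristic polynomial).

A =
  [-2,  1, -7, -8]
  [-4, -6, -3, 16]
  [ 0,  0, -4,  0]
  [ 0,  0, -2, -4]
x^4 + 16*x^3 + 96*x^2 + 256*x + 256

Expanding det(x·I − A) (e.g. by cofactor expansion or by noting that A is similar to its Jordan form J, which has the same characteristic polynomial as A) gives
  χ_A(x) = x^4 + 16*x^3 + 96*x^2 + 256*x + 256
which factors as (x + 4)^4. The eigenvalues (with algebraic multiplicities) are λ = -4 with multiplicity 4.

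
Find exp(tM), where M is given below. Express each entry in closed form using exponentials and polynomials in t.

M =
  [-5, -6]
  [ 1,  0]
e^{tM} =
  [-2*exp(-2*t) + 3*exp(-3*t), -6*exp(-2*t) + 6*exp(-3*t)]
  [exp(-2*t) - exp(-3*t), 3*exp(-2*t) - 2*exp(-3*t)]

Strategy: write M = P · J · P⁻¹ where J is a Jordan canonical form, so e^{tM} = P · e^{tJ} · P⁻¹, and e^{tJ} can be computed block-by-block.

M has Jordan form
J =
  [-3,  0]
  [ 0, -2]
(up to reordering of blocks).

Per-block formulas:
  For a 1×1 block at λ = -3: exp(t · [-3]) = [e^(-3t)].
  For a 1×1 block at λ = -2: exp(t · [-2]) = [e^(-2t)].

After assembling e^{tJ} and conjugating by P, we get:

e^{tM} =
  [-2*exp(-2*t) + 3*exp(-3*t), -6*exp(-2*t) + 6*exp(-3*t)]
  [exp(-2*t) - exp(-3*t), 3*exp(-2*t) - 2*exp(-3*t)]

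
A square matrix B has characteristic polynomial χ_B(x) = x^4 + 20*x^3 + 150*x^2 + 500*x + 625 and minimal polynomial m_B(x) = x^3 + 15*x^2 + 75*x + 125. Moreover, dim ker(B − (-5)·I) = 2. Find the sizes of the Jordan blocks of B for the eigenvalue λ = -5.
Block sizes for λ = -5: [3, 1]

Step 1 — from the characteristic polynomial, algebraic multiplicity of λ = -5 is 4. From dim ker(B − (-5)·I) = 2, there are exactly 2 Jordan blocks for λ = -5.
Step 2 — from the minimal polynomial, the factor (x + 5)^3 tells us the largest block for λ = -5 has size 3.
Step 3 — with total size 4, 2 blocks, and largest block 3, the block sizes (in nonincreasing order) are [3, 1].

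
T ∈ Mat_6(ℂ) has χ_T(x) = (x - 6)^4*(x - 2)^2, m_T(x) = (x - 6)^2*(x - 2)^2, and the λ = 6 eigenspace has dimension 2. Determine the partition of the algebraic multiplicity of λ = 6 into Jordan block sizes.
Block sizes for λ = 6: [2, 2]

Step 1 — from the characteristic polynomial, algebraic multiplicity of λ = 6 is 4. From dim ker(T − (6)·I) = 2, there are exactly 2 Jordan blocks for λ = 6.
Step 2 — from the minimal polynomial, the factor (x − 6)^2 tells us the largest block for λ = 6 has size 2.
Step 3 — with total size 4, 2 blocks, and largest block 2, the block sizes (in nonincreasing order) are [2, 2].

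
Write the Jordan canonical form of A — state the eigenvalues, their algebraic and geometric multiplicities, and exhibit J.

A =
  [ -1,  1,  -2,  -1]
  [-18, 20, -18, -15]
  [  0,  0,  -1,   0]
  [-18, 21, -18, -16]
J_2(-1) ⊕ J_1(-1) ⊕ J_1(5)

The characteristic polynomial is
  det(x·I − A) = x^4 - 2*x^3 - 12*x^2 - 14*x - 5 = (x - 5)*(x + 1)^3

Eigenvalues and multiplicities (the geometric multiplicity of λ is n − rank(A − λI), which equals the number of Jordan blocks for λ):
  λ = -1: algebraic multiplicity = 3, geometric multiplicity = 2
  λ = 5: algebraic multiplicity = 1, geometric multiplicity = 1

Determining the block sizes for each eigenvalue:
  λ = -1: 2 blocks summing to 3 forces exactly one block of size 2 and the rest size 1 → block sizes [2, 1]
  λ = 5: one block (gm = 1), so the single block has size am = 1 → block sizes [1]

Assembling the blocks gives a Jordan form
J =
  [-1,  1,  0, 0]
  [ 0, -1,  0, 0]
  [ 0,  0, -1, 0]
  [ 0,  0,  0, 5]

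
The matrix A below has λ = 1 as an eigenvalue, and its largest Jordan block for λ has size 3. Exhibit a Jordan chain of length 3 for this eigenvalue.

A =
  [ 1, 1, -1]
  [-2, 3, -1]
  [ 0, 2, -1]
A Jordan chain for λ = 1 of length 3:
v_1 = (-2, -4, -4)ᵀ
v_2 = (0, -2, 0)ᵀ
v_3 = (1, 0, 0)ᵀ

Let N = A − (1)·I. We want v_3 with N^3 v_3 = 0 but N^2 v_3 ≠ 0; then v_{j-1} := N · v_j for j = 3, …, 2.

Pick v_3 = (1, 0, 0)ᵀ.
Then v_2 = N · v_3 = (0, -2, 0)ᵀ.
Then v_1 = N · v_2 = (-2, -4, -4)ᵀ.

Sanity check: (A − (1)·I) v_1 = (0, 0, 0)ᵀ = 0. ✓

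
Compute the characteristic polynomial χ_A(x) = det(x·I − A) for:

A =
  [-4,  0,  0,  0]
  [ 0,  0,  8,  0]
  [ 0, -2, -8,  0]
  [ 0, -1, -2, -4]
x^4 + 16*x^3 + 96*x^2 + 256*x + 256

Expanding det(x·I − A) (e.g. by cofactor expansion or by noting that A is similar to its Jordan form J, which has the same characteristic polynomial as A) gives
  χ_A(x) = x^4 + 16*x^3 + 96*x^2 + 256*x + 256
which factors as (x + 4)^4. The eigenvalues (with algebraic multiplicities) are λ = -4 with multiplicity 4.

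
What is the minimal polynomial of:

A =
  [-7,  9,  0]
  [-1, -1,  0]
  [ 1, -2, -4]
x^3 + 12*x^2 + 48*x + 64

The characteristic polynomial is χ_A(x) = (x + 4)^3, so the eigenvalues are known. The minimal polynomial is
  m_A(x) = Π_λ (x − λ)^{k_λ}
where k_λ is the size of the *largest* Jordan block for λ (equivalently, the smallest k with (A − λI)^k v = 0 for every generalised eigenvector v of λ).

  λ = -4: largest Jordan block has size 3, contributing (x + 4)^3

So m_A(x) = (x + 4)^3 = x^3 + 12*x^2 + 48*x + 64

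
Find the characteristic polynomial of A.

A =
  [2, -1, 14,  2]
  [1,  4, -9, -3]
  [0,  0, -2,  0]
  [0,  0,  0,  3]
x^4 - 7*x^3 + 9*x^2 + 27*x - 54

Expanding det(x·I − A) (e.g. by cofactor expansion or by noting that A is similar to its Jordan form J, which has the same characteristic polynomial as A) gives
  χ_A(x) = x^4 - 7*x^3 + 9*x^2 + 27*x - 54
which factors as (x - 3)^3*(x + 2). The eigenvalues (with algebraic multiplicities) are λ = -2 with multiplicity 1, λ = 3 with multiplicity 3.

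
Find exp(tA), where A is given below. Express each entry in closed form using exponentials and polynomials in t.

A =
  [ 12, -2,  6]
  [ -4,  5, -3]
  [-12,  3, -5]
e^{tA} =
  [8*t*exp(4*t) + exp(4*t), -2*t*exp(4*t), 6*t*exp(4*t)]
  [-4*t*exp(4*t), t*exp(4*t) + exp(4*t), -3*t*exp(4*t)]
  [-12*t*exp(4*t), 3*t*exp(4*t), -9*t*exp(4*t) + exp(4*t)]

Strategy: write A = P · J · P⁻¹ where J is a Jordan canonical form, so e^{tA} = P · e^{tJ} · P⁻¹, and e^{tJ} can be computed block-by-block.

A has Jordan form
J =
  [4, 1, 0]
  [0, 4, 0]
  [0, 0, 4]
(up to reordering of blocks).

Per-block formulas:
  For a 2×2 Jordan block J_2(4): exp(t · J_2(4)) = e^(4t)·(I + t·N), where N is the 2×2 nilpotent shift.
  For a 1×1 block at λ = 4: exp(t · [4]) = [e^(4t)].

After assembling e^{tJ} and conjugating by P, we get:

e^{tA} =
  [8*t*exp(4*t) + exp(4*t), -2*t*exp(4*t), 6*t*exp(4*t)]
  [-4*t*exp(4*t), t*exp(4*t) + exp(4*t), -3*t*exp(4*t)]
  [-12*t*exp(4*t), 3*t*exp(4*t), -9*t*exp(4*t) + exp(4*t)]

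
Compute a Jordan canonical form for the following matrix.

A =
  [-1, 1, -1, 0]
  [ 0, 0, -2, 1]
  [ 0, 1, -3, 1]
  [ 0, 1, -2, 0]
J_2(-1) ⊕ J_2(-1)

The characteristic polynomial is
  det(x·I − A) = x^4 + 4*x^3 + 6*x^2 + 4*x + 1 = (x + 1)^4

Eigenvalues and multiplicities (the geometric multiplicity of λ is n − rank(A − λI), which equals the number of Jordan blocks for λ):
  λ = -1: algebraic multiplicity = 4, geometric multiplicity = 2

Determining the block sizes for each eigenvalue:
  λ = -1: with am = 4 and gm = 2, the partition is not yet determined (e.g. several partitions of 4 into 2 parts exist). Let N = A − (-1)·I. Computing rank(N^1) = 2, rank(N^2) = 0; the number of blocks of size ≥ j is rank(N^{j−1}) − rank(N^j), giving [2, 2]. So we have 2 block(s) of size 2 → block sizes [2, 2]

Assembling the blocks gives a Jordan form
J =
  [-1,  1,  0,  0]
  [ 0, -1,  0,  0]
  [ 0,  0, -1,  1]
  [ 0,  0,  0, -1]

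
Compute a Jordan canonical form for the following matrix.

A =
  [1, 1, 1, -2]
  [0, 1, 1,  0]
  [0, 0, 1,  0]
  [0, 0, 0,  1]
J_3(1) ⊕ J_1(1)

The characteristic polynomial is
  det(x·I − A) = x^4 - 4*x^3 + 6*x^2 - 4*x + 1 = (x - 1)^4

Eigenvalues and multiplicities (the geometric multiplicity of λ is n − rank(A − λI), which equals the number of Jordan blocks for λ):
  λ = 1: algebraic multiplicity = 4, geometric multiplicity = 2

Determining the block sizes for each eigenvalue:
  λ = 1: with am = 4 and gm = 2, the partition is not yet determined (e.g. several partitions of 4 into 2 parts exist). Let N = A − (1)·I. Computing rank(N^1) = 2, rank(N^2) = 1, rank(N^3) = 0; the number of blocks of size ≥ j is rank(N^{j−1}) − rank(N^j), giving [2, 1, 1]. So we have 1 block(s) of size 3, 1 block(s) of size 1 → block sizes [3, 1]

Assembling the blocks gives a Jordan form
J =
  [1, 1, 0, 0]
  [0, 1, 1, 0]
  [0, 0, 1, 0]
  [0, 0, 0, 1]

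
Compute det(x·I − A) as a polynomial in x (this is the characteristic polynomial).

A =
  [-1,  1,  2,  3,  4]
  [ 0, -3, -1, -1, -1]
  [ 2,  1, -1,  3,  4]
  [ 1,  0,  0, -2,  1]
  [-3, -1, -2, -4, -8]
x^5 + 15*x^4 + 90*x^3 + 270*x^2 + 405*x + 243

Expanding det(x·I − A) (e.g. by cofactor expansion or by noting that A is similar to its Jordan form J, which has the same characteristic polynomial as A) gives
  χ_A(x) = x^5 + 15*x^4 + 90*x^3 + 270*x^2 + 405*x + 243
which factors as (x + 3)^5. The eigenvalues (with algebraic multiplicities) are λ = -3 with multiplicity 5.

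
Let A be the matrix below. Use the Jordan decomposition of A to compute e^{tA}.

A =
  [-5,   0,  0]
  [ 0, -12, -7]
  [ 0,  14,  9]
e^{tA} =
  [exp(-5*t), 0, 0]
  [0, -exp(2*t) + 2*exp(-5*t), -exp(2*t) + exp(-5*t)]
  [0, 2*exp(2*t) - 2*exp(-5*t), 2*exp(2*t) - exp(-5*t)]

Strategy: write A = P · J · P⁻¹ where J is a Jordan canonical form, so e^{tA} = P · e^{tJ} · P⁻¹, and e^{tJ} can be computed block-by-block.

A has Jordan form
J =
  [-5,  0, 0]
  [ 0, -5, 0]
  [ 0,  0, 2]
(up to reordering of blocks).

Per-block formulas:
  For a 1×1 block at λ = -5: exp(t · [-5]) = [e^(-5t)].
  For a 1×1 block at λ = 2: exp(t · [2]) = [e^(2t)].

After assembling e^{tJ} and conjugating by P, we get:

e^{tA} =
  [exp(-5*t), 0, 0]
  [0, -exp(2*t) + 2*exp(-5*t), -exp(2*t) + exp(-5*t)]
  [0, 2*exp(2*t) - 2*exp(-5*t), 2*exp(2*t) - exp(-5*t)]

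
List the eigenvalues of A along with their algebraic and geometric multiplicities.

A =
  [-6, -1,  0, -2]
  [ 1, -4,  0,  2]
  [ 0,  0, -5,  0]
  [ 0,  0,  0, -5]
λ = -5: alg = 4, geom = 3

Step 1 — factor the characteristic polynomial to read off the algebraic multiplicities:
  χ_A(x) = (x + 5)^4

Step 2 — compute geometric multiplicities via the rank-nullity identity g(λ) = n − rank(A − λI):
  rank(A − (-5)·I) = 1, so dim ker(A − (-5)·I) = n − 1 = 3

Summary:
  λ = -5: algebraic multiplicity = 4, geometric multiplicity = 3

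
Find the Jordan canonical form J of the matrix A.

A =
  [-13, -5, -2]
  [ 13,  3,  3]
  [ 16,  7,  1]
J_3(-3)

The characteristic polynomial is
  det(x·I − A) = x^3 + 9*x^2 + 27*x + 27 = (x + 3)^3

Eigenvalues and multiplicities (the geometric multiplicity of λ is n − rank(A − λI), which equals the number of Jordan blocks for λ):
  λ = -3: algebraic multiplicity = 3, geometric multiplicity = 1

Determining the block sizes for each eigenvalue:
  λ = -3: one block (gm = 1), so the single block has size am = 3 → block sizes [3]

Assembling the blocks gives a Jordan form
J =
  [-3,  1,  0]
  [ 0, -3,  1]
  [ 0,  0, -3]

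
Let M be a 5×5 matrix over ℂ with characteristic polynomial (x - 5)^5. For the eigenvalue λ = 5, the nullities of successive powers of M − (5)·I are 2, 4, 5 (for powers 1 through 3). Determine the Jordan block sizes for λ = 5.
Block sizes for λ = 5: [3, 2]

From the dimensions of kernels of powers, the number of Jordan blocks of size at least j is d_j − d_{j−1} where d_j = dim ker(N^j) (with d_0 = 0). Computing the differences gives [2, 2, 1].
The number of blocks of size exactly k is (#blocks of size ≥ k) − (#blocks of size ≥ k + 1), so the partition is: 1 block(s) of size 2, 1 block(s) of size 3.
In nonincreasing order the block sizes are [3, 2].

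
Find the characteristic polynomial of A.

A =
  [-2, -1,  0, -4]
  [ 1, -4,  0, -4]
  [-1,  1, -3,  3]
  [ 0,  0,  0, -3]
x^4 + 12*x^3 + 54*x^2 + 108*x + 81

Expanding det(x·I − A) (e.g. by cofactor expansion or by noting that A is similar to its Jordan form J, which has the same characteristic polynomial as A) gives
  χ_A(x) = x^4 + 12*x^3 + 54*x^2 + 108*x + 81
which factors as (x + 3)^4. The eigenvalues (with algebraic multiplicities) are λ = -3 with multiplicity 4.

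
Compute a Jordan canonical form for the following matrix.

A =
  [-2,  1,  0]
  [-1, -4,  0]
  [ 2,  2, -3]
J_2(-3) ⊕ J_1(-3)

The characteristic polynomial is
  det(x·I − A) = x^3 + 9*x^2 + 27*x + 27 = (x + 3)^3

Eigenvalues and multiplicities (the geometric multiplicity of λ is n − rank(A − λI), which equals the number of Jordan blocks for λ):
  λ = -3: algebraic multiplicity = 3, geometric multiplicity = 2

Determining the block sizes for each eigenvalue:
  λ = -3: 2 blocks summing to 3 forces exactly one block of size 2 and the rest size 1 → block sizes [2, 1]

Assembling the blocks gives a Jordan form
J =
  [-3,  1,  0]
  [ 0, -3,  0]
  [ 0,  0, -3]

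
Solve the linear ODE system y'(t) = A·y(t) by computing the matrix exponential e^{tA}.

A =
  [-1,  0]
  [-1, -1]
e^{tA} =
  [exp(-t), 0]
  [-t*exp(-t), exp(-t)]

Strategy: write A = P · J · P⁻¹ where J is a Jordan canonical form, so e^{tA} = P · e^{tJ} · P⁻¹, and e^{tJ} can be computed block-by-block.

A has Jordan form
J =
  [-1,  1]
  [ 0, -1]
(up to reordering of blocks).

Per-block formulas:
  For a 2×2 Jordan block J_2(-1): exp(t · J_2(-1)) = e^(-1t)·(I + t·N), where N is the 2×2 nilpotent shift.

After assembling e^{tJ} and conjugating by P, we get:

e^{tA} =
  [exp(-t), 0]
  [-t*exp(-t), exp(-t)]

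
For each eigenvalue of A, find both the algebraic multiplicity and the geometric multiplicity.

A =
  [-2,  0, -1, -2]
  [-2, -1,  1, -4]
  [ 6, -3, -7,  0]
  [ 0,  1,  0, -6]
λ = -4: alg = 4, geom = 2

Step 1 — factor the characteristic polynomial to read off the algebraic multiplicities:
  χ_A(x) = (x + 4)^4

Step 2 — compute geometric multiplicities via the rank-nullity identity g(λ) = n − rank(A − λI):
  rank(A − (-4)·I) = 2, so dim ker(A − (-4)·I) = n − 2 = 2

Summary:
  λ = -4: algebraic multiplicity = 4, geometric multiplicity = 2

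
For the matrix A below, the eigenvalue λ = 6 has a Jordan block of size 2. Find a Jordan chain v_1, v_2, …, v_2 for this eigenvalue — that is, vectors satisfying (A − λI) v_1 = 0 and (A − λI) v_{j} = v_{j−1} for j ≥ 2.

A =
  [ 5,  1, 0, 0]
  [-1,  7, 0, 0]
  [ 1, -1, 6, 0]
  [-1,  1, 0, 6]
A Jordan chain for λ = 6 of length 2:
v_1 = (-1, -1, 1, -1)ᵀ
v_2 = (1, 0, 0, 0)ᵀ

Let N = A − (6)·I. We want v_2 with N^2 v_2 = 0 but N^1 v_2 ≠ 0; then v_{j-1} := N · v_j for j = 2, …, 2.

Pick v_2 = (1, 0, 0, 0)ᵀ.
Then v_1 = N · v_2 = (-1, -1, 1, -1)ᵀ.

Sanity check: (A − (6)·I) v_1 = (0, 0, 0, 0)ᵀ = 0. ✓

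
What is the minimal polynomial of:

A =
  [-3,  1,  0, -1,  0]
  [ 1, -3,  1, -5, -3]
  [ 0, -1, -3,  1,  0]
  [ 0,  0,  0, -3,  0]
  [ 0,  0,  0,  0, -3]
x^3 + 9*x^2 + 27*x + 27

The characteristic polynomial is χ_A(x) = (x + 3)^5, so the eigenvalues are known. The minimal polynomial is
  m_A(x) = Π_λ (x − λ)^{k_λ}
where k_λ is the size of the *largest* Jordan block for λ (equivalently, the smallest k with (A − λI)^k v = 0 for every generalised eigenvector v of λ).

  λ = -3: largest Jordan block has size 3, contributing (x + 3)^3

So m_A(x) = (x + 3)^3 = x^3 + 9*x^2 + 27*x + 27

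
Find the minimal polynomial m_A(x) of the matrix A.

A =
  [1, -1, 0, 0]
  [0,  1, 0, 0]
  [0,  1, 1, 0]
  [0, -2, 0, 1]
x^2 - 2*x + 1

The characteristic polynomial is χ_A(x) = (x - 1)^4, so the eigenvalues are known. The minimal polynomial is
  m_A(x) = Π_λ (x − λ)^{k_λ}
where k_λ is the size of the *largest* Jordan block for λ (equivalently, the smallest k with (A − λI)^k v = 0 for every generalised eigenvector v of λ).

  λ = 1: largest Jordan block has size 2, contributing (x − 1)^2

So m_A(x) = (x - 1)^2 = x^2 - 2*x + 1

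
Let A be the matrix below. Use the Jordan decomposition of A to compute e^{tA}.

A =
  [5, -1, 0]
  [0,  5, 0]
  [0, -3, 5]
e^{tA} =
  [exp(5*t), -t*exp(5*t), 0]
  [0, exp(5*t), 0]
  [0, -3*t*exp(5*t), exp(5*t)]

Strategy: write A = P · J · P⁻¹ where J is a Jordan canonical form, so e^{tA} = P · e^{tJ} · P⁻¹, and e^{tJ} can be computed block-by-block.

A has Jordan form
J =
  [5, 1, 0]
  [0, 5, 0]
  [0, 0, 5]
(up to reordering of blocks).

Per-block formulas:
  For a 2×2 Jordan block J_2(5): exp(t · J_2(5)) = e^(5t)·(I + t·N), where N is the 2×2 nilpotent shift.
  For a 1×1 block at λ = 5: exp(t · [5]) = [e^(5t)].

After assembling e^{tJ} and conjugating by P, we get:

e^{tA} =
  [exp(5*t), -t*exp(5*t), 0]
  [0, exp(5*t), 0]
  [0, -3*t*exp(5*t), exp(5*t)]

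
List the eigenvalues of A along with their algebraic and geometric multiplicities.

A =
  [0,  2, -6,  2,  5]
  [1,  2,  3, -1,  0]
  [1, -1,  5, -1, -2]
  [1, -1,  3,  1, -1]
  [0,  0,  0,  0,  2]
λ = 2: alg = 5, geom = 2

Step 1 — factor the characteristic polynomial to read off the algebraic multiplicities:
  χ_A(x) = (x - 2)^5

Step 2 — compute geometric multiplicities via the rank-nullity identity g(λ) = n − rank(A − λI):
  rank(A − (2)·I) = 3, so dim ker(A − (2)·I) = n − 3 = 2

Summary:
  λ = 2: algebraic multiplicity = 5, geometric multiplicity = 2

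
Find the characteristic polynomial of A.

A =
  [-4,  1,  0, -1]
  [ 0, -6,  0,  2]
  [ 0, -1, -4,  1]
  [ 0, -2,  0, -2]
x^4 + 16*x^3 + 96*x^2 + 256*x + 256

Expanding det(x·I − A) (e.g. by cofactor expansion or by noting that A is similar to its Jordan form J, which has the same characteristic polynomial as A) gives
  χ_A(x) = x^4 + 16*x^3 + 96*x^2 + 256*x + 256
which factors as (x + 4)^4. The eigenvalues (with algebraic multiplicities) are λ = -4 with multiplicity 4.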